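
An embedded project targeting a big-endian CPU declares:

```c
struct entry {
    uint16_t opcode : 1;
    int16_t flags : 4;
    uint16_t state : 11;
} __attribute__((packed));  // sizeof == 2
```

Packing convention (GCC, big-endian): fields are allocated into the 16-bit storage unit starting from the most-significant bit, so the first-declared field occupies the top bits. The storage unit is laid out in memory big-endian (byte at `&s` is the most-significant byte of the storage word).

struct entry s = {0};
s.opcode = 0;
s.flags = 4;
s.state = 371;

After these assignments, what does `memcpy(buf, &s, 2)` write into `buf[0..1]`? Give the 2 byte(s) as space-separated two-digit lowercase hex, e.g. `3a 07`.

21 73

opcode (1b) val=0 bits=0x0 at bit 15: 0x0000
flags (4b) val=4 bits=0x4 at bit 11: 0x2000
state (11b) val=371 bits=0x173 at bit 0: 0x2173
word = 0x2173 → big-endian bytes:
  [0]=0x21  [1]=0x73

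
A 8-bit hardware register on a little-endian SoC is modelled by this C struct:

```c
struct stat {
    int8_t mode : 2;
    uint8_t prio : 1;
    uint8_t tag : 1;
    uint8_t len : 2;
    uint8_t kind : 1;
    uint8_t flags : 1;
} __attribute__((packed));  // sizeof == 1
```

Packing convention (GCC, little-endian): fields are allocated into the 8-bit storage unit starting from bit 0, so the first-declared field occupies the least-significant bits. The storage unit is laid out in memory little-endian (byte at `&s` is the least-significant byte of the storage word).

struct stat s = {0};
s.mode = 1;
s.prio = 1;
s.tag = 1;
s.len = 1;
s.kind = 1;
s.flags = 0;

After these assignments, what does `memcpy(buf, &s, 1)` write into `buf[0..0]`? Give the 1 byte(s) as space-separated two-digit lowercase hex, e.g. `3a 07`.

[0+:2] mode=1 & 0x3 = 0x1; word=0x01
[2+:1] prio=1 & 0x1 = 0x1; word=0x05
[3+:1] tag=1 & 0x1 = 0x1; word=0x0d
[4+:2] len=1 & 0x3 = 0x1; word=0x1d
[6+:1] kind=1 & 0x1 = 0x1; word=0x5d
[7+:1] flags=0 & 0x1 = 0x0; word=0x5d
word = 0x5d → little-endian bytes:
  [0]=0x5d

5d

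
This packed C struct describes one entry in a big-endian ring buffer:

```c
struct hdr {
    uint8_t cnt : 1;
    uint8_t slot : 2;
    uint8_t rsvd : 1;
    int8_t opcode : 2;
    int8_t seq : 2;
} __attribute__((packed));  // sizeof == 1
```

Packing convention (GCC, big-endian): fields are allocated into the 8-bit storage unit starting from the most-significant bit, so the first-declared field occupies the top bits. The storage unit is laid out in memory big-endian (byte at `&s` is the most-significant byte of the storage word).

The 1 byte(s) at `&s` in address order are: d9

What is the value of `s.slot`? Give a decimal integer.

[0]=0xd9 (big-endian) → word 0xd9
cnt [7+:1] = (word>>7) & 0x1 = 1
slot [5+:2] = (word>>5) & 0x3 = 2  ←
rsvd [4+:1] = (word>>4) & 0x1 = 1
opcode [2+:2] = (word>>2) & 0x3 = 2
seq [0+:2] = (word>>0) & 0x3 = 1

2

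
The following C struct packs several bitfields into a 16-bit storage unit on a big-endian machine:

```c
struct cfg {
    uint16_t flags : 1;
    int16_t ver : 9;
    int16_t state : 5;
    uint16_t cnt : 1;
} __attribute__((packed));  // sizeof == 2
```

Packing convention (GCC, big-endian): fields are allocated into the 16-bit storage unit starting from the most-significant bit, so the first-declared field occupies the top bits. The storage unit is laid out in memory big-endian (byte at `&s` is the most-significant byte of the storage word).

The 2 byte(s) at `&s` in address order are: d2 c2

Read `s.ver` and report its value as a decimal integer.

-181

[0]=0xd2 [1]=0xc2 (big-endian) → word 0xd2c2
flags:1 @ bit 15 → (0xd2c2>>15)&0x1 = 0x1
ver:9 @ bit 6 → (0xd2c2>>6)&0x1ff = 0x14b  ←
state:5 @ bit 1 → (0xd2c2>>1)&0x1f = 0x1
cnt:1 @ bit 0 → (0xd2c2>>0)&0x1 = 0x0
ver signed 9b, MSB=1: 331 - 512 = -181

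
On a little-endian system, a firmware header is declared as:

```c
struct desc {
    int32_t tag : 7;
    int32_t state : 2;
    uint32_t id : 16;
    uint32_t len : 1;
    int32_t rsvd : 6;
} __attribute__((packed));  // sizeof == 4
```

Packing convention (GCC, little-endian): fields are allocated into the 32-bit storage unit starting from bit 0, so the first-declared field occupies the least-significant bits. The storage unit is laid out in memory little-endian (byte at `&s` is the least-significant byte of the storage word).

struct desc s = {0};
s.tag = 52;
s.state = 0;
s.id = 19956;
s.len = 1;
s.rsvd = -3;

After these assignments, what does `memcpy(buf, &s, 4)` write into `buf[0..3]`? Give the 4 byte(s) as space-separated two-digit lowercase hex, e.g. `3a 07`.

[0+:7] tag=52 & 0x7f = 0x34; word=0x00000034
[7+:2] state=0 & 0x3 = 0x0; word=0x00000034
[9+:16] id=19956 & 0xffff = 0x4df4; word=0x009be834
[25+:1] len=1 & 0x1 = 0x1; word=0x029be834
[26+:6] rsvd=-3 & 0x3f = 0x3d; word=0xf69be834
word = 0xf69be834 → little-endian bytes:
  [0]=0x34  [1]=0xe8  [2]=0x9b  [3]=0xf6

34 e8 9b f6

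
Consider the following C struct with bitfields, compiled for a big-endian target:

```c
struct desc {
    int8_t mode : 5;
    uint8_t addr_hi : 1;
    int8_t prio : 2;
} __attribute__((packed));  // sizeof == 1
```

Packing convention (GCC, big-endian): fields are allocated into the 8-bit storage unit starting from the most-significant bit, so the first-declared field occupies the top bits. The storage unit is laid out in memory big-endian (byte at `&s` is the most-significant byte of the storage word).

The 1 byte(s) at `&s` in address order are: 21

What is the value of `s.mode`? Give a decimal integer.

[0]=0x21 (big-endian) → word 0x21
mode:5 @ bit 3 → (0x21>>3)&0x1f = 0x4  ←
addr_hi:1 @ bit 2 → (0x21>>2)&0x1 = 0x0
prio:2 @ bit 0 → (0x21>>0)&0x3 = 0x1
mode signed 5b, MSB=0: value = 4

4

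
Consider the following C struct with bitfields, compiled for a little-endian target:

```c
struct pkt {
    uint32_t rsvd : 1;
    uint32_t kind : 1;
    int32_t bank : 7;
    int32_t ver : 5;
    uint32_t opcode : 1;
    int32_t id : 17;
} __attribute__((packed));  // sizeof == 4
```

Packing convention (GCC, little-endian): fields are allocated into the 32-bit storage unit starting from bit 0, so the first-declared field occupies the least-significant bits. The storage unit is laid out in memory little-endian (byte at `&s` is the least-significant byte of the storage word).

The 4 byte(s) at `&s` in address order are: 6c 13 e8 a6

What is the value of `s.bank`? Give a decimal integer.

[0]=0x6c [1]=0x13 [2]=0xe8 [3]=0xa6 (little-endian) → word 0xa6e8136c
rsvd:1 @ bit 0 → (0xa6e8136c>>0)&0x1 = 0x0
kind:1 @ bit 1 → (0xa6e8136c>>1)&0x1 = 0x0
bank:7 @ bit 2 → (0xa6e8136c>>2)&0x7f = 0x5b  ←
ver:5 @ bit 9 → (0xa6e8136c>>9)&0x1f = 0x9
opcode:1 @ bit 14 → (0xa6e8136c>>14)&0x1 = 0x0
id:17 @ bit 15 → (0xa6e8136c>>15)&0x1ffff = 0x14dd0
bank signed 7b, MSB=1: 91 - 128 = -37

-37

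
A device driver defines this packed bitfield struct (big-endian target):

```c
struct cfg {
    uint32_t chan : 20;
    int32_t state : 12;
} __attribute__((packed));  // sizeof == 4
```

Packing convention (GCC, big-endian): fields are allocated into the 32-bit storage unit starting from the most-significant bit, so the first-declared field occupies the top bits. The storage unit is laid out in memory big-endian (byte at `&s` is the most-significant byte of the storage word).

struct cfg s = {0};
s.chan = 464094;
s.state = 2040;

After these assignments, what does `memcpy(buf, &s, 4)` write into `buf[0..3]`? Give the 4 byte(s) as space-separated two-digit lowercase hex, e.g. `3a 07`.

[12+:20] chan=464094 & 0xfffff = 0x714de; word=0x714de000
[0+:12] state=2040 & 0xfff = 0x7f8; word=0x714de7f8
word = 0x714de7f8 → big-endian bytes:
  [0]=0x71  [1]=0x4d  [2]=0xe7  [3]=0xf8

71 4d e7 f8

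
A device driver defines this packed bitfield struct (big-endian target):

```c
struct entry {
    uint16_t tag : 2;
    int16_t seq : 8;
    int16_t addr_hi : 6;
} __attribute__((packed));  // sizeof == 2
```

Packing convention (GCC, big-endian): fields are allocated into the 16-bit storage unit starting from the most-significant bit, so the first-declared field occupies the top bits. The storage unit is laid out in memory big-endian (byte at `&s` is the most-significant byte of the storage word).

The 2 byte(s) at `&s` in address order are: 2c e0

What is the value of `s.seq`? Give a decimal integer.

-77

[0]=0x2c [1]=0xe0 (big-endian) → word 0x2ce0
tag [14+:2] = (word>>14) & 0x3 = 0
seq [6+:8] = (word>>6) & 0xff = 179  ←
addr_hi [0+:6] = (word>>0) & 0x3f = 32
seq signed 8b, MSB=1: 179 - 256 = -77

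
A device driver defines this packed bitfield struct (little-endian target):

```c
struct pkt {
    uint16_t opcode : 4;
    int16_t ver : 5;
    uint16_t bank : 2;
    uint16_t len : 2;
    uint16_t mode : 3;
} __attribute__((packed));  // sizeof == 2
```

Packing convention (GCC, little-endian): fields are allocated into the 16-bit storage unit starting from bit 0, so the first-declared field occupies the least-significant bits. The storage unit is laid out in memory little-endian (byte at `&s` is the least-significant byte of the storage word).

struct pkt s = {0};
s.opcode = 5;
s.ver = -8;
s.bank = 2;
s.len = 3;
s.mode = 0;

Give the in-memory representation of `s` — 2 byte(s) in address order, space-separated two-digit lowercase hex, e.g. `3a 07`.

85 1d

opcode:4 = 5 → 0x5 << 0 → word 0x0005
ver:5 = -8 → 0x18 << 4 → word 0x0185
bank:2 = 2 → 0x2 << 9 → word 0x0585
len:2 = 3 → 0x3 << 11 → word 0x1d85
mode:3 = 0 → 0x0 << 13 → word 0x1d85
word = 0x1d85 → little-endian bytes:
  [0]=0x85  [1]=0x1d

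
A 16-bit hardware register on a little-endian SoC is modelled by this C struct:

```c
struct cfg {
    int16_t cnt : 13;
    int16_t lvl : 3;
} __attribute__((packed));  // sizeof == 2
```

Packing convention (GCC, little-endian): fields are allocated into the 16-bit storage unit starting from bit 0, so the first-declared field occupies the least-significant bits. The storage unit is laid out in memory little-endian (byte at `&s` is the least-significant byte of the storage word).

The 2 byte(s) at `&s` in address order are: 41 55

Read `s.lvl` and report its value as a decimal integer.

2

[0]=0x41 [1]=0x55 (little-endian) → word 0x5541
cnt [0+:13] = (word>>0) & 0x1fff = 5441
lvl [13+:3] = (word>>13) & 0x7 = 2  ←
lvl signed 3b, MSB=0: value = 2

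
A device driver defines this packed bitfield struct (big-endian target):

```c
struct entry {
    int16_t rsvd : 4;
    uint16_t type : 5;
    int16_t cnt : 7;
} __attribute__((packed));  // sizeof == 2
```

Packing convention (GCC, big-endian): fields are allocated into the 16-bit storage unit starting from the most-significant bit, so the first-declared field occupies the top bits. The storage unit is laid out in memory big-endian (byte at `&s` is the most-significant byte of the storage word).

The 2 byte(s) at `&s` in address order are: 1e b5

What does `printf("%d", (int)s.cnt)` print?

53

[0]=0x1e [1]=0xb5 (big-endian) → word 0x1eb5
rsvd:4 @ bit 12 → (0x1eb5>>12)&0xf = 0x1
type:5 @ bit 7 → (0x1eb5>>7)&0x1f = 0x1d
cnt:7 @ bit 0 → (0x1eb5>>0)&0x7f = 0x35  ←
cnt signed 7b, MSB=0: value = 53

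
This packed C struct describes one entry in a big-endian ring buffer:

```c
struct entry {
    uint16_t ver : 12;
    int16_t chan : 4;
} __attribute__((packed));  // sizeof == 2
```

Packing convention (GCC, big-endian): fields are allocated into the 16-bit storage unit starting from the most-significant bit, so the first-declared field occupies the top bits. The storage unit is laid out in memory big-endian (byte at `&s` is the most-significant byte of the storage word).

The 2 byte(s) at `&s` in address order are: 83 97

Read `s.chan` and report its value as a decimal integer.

[0]=0x83 [1]=0x97 (big-endian) → word 0x8397
ver [4+:12] = (word>>4) & 0xfff = 2105
chan [0+:4] = (word>>0) & 0xf = 7  ←
chan signed 4b, MSB=0: value = 7

7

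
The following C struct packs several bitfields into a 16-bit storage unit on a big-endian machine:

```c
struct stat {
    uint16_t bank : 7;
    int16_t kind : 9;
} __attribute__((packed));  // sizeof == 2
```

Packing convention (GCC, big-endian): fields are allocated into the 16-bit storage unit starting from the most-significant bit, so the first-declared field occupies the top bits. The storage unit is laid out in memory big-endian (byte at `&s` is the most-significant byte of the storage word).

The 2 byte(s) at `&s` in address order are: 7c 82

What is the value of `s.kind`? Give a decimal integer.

[0]=0x7c [1]=0x82 (big-endian) → word 0x7c82
bank [9+:7] = (word>>9) & 0x7f = 62
kind [0+:9] = (word>>0) & 0x1ff = 130  ←
kind signed 9b, MSB=0: value = 130

130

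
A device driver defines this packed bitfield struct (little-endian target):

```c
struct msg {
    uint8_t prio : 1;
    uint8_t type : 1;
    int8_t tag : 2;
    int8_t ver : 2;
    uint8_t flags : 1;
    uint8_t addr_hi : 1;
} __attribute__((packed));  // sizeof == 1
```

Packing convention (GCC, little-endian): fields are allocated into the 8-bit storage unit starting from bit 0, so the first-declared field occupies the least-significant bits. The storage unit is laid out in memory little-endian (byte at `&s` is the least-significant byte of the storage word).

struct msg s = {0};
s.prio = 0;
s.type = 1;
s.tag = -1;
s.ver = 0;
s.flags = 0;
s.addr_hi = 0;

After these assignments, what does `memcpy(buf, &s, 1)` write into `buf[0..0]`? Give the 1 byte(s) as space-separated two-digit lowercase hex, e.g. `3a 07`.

[0+:1] prio=0 & 0x1 = 0x0; word=0x00
[1+:1] type=1 & 0x1 = 0x1; word=0x02
[2+:2] tag=-1 & 0x3 = 0x3; word=0x0e
[4+:2] ver=0 & 0x3 = 0x0; word=0x0e
[6+:1] flags=0 & 0x1 = 0x0; word=0x0e
[7+:1] addr_hi=0 & 0x1 = 0x0; word=0x0e
word = 0x0e → little-endian bytes:
  [0]=0x0e

0e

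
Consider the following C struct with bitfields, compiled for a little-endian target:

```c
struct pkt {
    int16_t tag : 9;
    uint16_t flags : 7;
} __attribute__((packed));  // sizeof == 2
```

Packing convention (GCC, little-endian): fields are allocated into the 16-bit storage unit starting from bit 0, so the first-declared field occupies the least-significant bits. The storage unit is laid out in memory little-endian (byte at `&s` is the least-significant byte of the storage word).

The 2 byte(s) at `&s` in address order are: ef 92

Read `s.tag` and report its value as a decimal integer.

239

[0]=0xef [1]=0x92 (little-endian) → word 0x92ef
tag [0+:9] = (word>>0) & 0x1ff = 239  ←
flags [9+:7] = (word>>9) & 0x7f = 73
tag signed 9b, MSB=0: value = 239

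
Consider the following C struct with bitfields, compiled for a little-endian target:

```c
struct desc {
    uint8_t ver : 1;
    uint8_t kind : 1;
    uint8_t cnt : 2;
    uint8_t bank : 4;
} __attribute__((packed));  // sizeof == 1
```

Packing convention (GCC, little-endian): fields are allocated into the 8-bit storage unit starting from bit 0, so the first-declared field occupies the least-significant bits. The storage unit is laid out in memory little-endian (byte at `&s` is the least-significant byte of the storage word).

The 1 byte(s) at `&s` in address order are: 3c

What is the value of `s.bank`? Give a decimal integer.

3

[0]=0x3c (little-endian) → word 0x3c
ver [0+:1] = (word>>0) & 0x1 = 0
kind [1+:1] = (word>>1) & 0x1 = 0
cnt [2+:2] = (word>>2) & 0x3 = 3
bank [4+:4] = (word>>4) & 0xf = 3  ←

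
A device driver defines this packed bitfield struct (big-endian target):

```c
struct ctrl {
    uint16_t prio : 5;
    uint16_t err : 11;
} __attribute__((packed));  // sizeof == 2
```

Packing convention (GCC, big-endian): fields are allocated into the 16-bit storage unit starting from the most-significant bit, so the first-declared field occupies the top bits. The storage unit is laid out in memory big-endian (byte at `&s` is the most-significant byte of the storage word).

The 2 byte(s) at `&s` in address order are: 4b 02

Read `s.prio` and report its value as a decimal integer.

9

[0]=0x4b [1]=0x02 (big-endian) → word 0x4b02
prio:5 @ bit 11 → (0x4b02>>11)&0x1f = 0x9  ←
err:11 @ bit 0 → (0x4b02>>0)&0x7ff = 0x302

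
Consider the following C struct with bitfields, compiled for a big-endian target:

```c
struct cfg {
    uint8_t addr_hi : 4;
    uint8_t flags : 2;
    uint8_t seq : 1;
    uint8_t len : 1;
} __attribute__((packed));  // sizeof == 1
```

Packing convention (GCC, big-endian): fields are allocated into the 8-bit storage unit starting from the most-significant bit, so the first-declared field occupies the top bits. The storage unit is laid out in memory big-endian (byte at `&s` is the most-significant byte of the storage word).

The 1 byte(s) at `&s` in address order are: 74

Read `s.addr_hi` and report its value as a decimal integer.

7

[0]=0x74 (big-endian) → word 0x74
addr_hi [4+:4] = (word>>4) & 0xf = 7  ←
flags [2+:2] = (word>>2) & 0x3 = 1
seq [1+:1] = (word>>1) & 0x1 = 0
len [0+:1] = (word>>0) & 0x1 = 0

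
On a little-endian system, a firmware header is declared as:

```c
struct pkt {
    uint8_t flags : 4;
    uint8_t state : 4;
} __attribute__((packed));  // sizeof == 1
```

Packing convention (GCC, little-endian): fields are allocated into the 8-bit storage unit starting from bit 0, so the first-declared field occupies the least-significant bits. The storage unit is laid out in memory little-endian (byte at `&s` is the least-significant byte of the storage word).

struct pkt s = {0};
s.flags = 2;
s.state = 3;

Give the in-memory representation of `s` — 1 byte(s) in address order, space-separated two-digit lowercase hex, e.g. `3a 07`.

[0+:4] flags=2 & 0xf = 0x2; word=0x02
[4+:4] state=3 & 0xf = 0x3; word=0x32
word = 0x32 → little-endian bytes:
  [0]=0x32

32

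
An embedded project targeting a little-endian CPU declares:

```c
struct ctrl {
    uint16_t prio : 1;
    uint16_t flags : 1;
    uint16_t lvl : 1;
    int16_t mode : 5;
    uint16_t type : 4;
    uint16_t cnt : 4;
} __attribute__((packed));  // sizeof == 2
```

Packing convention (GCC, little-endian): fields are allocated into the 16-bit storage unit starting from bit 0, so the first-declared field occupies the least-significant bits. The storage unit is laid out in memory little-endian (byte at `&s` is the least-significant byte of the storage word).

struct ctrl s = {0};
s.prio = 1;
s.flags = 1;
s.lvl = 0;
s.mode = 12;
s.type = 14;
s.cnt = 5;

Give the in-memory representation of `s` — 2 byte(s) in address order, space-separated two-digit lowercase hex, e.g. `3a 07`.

prio:1 = 1 → 0x1 << 0 → word 0x0001
flags:1 = 1 → 0x1 << 1 → word 0x0003
lvl:1 = 0 → 0x0 << 2 → word 0x0003
mode:5 = 12 → 0xc << 3 → word 0x0063
type:4 = 14 → 0xe << 8 → word 0x0e63
cnt:4 = 5 → 0x5 << 12 → word 0x5e63
word = 0x5e63 → little-endian bytes:
  [0]=0x63  [1]=0x5e

63 5e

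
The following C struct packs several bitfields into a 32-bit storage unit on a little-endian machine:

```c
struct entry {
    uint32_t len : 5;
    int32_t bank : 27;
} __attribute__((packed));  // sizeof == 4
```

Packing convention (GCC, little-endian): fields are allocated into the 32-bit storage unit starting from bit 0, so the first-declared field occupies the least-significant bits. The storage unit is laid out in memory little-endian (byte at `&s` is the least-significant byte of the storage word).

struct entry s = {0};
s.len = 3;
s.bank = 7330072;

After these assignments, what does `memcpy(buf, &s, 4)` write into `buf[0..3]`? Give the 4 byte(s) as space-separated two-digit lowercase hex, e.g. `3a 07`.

[0+:5] len=3 & 0x1f = 0x3; word=0x00000003
[5+:27] bank=7330072 & 0x7ffffff = 0x6fd918; word=0x0dfb2303
word = 0x0dfb2303 → little-endian bytes:
  [0]=0x03  [1]=0x23  [2]=0xfb  [3]=0x0d

03 23 fb 0d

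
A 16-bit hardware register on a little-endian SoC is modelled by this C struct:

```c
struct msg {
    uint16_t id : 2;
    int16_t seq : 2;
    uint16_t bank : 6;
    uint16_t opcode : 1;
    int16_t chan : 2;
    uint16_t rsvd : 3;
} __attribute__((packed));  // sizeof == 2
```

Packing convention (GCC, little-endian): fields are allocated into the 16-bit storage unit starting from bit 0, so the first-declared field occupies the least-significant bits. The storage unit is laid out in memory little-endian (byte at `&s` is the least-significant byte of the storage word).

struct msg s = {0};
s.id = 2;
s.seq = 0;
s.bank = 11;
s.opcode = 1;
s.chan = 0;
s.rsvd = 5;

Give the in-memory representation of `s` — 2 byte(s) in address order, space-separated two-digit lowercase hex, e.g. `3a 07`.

b2 a4

id (2b) val=2 bits=0x2 at bit 0: 0x0002
seq (2b) val=0 bits=0x0 at bit 2: 0x0002
bank (6b) val=11 bits=0xb at bit 4: 0x00b2
opcode (1b) val=1 bits=0x1 at bit 10: 0x04b2
chan (2b) val=0 bits=0x0 at bit 11: 0x04b2
rsvd (3b) val=5 bits=0x5 at bit 13: 0xa4b2
word = 0xa4b2 → little-endian bytes:
  [0]=0xb2  [1]=0xa4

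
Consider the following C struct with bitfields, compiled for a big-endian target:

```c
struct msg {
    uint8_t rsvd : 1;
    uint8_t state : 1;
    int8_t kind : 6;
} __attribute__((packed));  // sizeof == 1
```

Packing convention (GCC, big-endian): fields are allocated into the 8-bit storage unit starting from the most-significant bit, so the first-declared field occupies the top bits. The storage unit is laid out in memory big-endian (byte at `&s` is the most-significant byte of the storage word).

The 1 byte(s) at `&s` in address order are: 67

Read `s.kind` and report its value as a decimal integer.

-25

[0]=0x67 (big-endian) → word 0x67
rsvd:1 @ bit 7 → (0x67>>7)&0x1 = 0x0
state:1 @ bit 6 → (0x67>>6)&0x1 = 0x1
kind:6 @ bit 0 → (0x67>>0)&0x3f = 0x27  ←
kind signed 6b, MSB=1: 39 - 64 = -25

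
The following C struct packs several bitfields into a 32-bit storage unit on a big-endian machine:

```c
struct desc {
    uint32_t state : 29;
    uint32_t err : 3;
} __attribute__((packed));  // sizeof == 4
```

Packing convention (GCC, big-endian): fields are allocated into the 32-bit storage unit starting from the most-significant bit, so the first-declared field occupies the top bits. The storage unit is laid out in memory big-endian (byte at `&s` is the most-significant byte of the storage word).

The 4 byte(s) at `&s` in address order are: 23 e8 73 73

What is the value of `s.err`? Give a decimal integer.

[0]=0x23 [1]=0xe8 [2]=0x73 [3]=0x73 (big-endian) → word 0x23e87373
state [3+:29] = (word>>3) & 0x1fffffff = 75304558
err [0+:3] = (word>>0) & 0x7 = 3  ←

3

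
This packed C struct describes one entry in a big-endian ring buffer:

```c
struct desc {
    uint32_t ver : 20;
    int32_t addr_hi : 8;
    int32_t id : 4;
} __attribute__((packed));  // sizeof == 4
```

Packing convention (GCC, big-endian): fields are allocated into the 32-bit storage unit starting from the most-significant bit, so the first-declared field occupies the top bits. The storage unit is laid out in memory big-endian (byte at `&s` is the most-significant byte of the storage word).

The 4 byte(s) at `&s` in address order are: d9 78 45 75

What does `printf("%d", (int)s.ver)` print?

890756

[0]=0xd9 [1]=0x78 [2]=0x45 [3]=0x75 (big-endian) → word 0xd9784575
ver:20 @ bit 12 → (0xd9784575>>12)&0xfffff = 0xd9784  ←
addr_hi:8 @ bit 4 → (0xd9784575>>4)&0xff = 0x57
id:4 @ bit 0 → (0xd9784575>>0)&0xf = 0x5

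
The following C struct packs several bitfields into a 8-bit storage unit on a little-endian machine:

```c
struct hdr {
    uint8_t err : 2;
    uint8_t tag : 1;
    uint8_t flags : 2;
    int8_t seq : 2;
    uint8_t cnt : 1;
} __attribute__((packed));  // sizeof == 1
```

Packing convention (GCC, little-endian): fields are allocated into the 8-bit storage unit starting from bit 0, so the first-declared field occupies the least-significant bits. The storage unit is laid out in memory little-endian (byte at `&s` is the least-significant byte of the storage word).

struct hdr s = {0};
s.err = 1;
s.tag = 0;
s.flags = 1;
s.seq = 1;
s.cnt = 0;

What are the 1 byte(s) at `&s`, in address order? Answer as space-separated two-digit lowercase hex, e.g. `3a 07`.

29

err:2 = 1 → 0x1 << 0 → word 0x01
tag:1 = 0 → 0x0 << 2 → word 0x01
flags:2 = 1 → 0x1 << 3 → word 0x09
seq:2 = 1 → 0x1 << 5 → word 0x29
cnt:1 = 0 → 0x0 << 7 → word 0x29
word = 0x29 → little-endian bytes:
  [0]=0x29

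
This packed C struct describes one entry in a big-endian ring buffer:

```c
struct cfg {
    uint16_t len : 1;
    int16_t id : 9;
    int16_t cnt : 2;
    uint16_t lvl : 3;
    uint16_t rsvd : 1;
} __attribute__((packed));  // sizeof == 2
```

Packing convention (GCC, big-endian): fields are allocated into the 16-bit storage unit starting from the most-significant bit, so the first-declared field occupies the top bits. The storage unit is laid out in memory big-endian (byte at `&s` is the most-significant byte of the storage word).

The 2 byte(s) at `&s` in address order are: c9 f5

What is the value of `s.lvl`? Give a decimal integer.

2

[0]=0xc9 [1]=0xf5 (big-endian) → word 0xc9f5
len:1 @ bit 15 → (0xc9f5>>15)&0x1 = 0x1
id:9 @ bit 6 → (0xc9f5>>6)&0x1ff = 0x127
cnt:2 @ bit 4 → (0xc9f5>>4)&0x3 = 0x3
lvl:3 @ bit 1 → (0xc9f5>>1)&0x7 = 0x2  ←
rsvd:1 @ bit 0 → (0xc9f5>>0)&0x1 = 0x1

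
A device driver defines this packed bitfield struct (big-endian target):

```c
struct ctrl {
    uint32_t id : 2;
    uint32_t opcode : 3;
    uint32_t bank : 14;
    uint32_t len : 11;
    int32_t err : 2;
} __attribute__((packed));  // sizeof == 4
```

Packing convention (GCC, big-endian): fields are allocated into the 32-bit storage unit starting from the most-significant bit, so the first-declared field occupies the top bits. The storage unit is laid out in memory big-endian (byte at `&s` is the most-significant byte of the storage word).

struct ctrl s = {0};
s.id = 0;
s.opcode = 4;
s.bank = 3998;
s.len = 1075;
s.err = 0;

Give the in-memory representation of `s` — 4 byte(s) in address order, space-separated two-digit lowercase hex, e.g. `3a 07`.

[30+:2] id=0 & 0x3 = 0x0; word=0x00000000
[27+:3] opcode=4 & 0x7 = 0x4; word=0x20000000
[13+:14] bank=3998 & 0x3fff = 0xf9e; word=0x21f3c000
[2+:11] len=1075 & 0x7ff = 0x433; word=0x21f3d0cc
[0+:2] err=0 & 0x3 = 0x0; word=0x21f3d0cc
word = 0x21f3d0cc → big-endian bytes:
  [0]=0x21  [1]=0xf3  [2]=0xd0  [3]=0xcc

21 f3 d0 cc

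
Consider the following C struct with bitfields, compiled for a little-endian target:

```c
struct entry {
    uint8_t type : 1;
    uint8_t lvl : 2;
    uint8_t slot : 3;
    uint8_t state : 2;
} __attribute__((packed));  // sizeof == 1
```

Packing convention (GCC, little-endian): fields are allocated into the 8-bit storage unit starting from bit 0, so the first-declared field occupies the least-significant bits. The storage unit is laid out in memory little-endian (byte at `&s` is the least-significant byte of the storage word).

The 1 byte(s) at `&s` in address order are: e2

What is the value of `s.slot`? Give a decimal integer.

[0]=0xe2 (little-endian) → word 0xe2
type:1 @ bit 0 → (0xe2>>0)&0x1 = 0x0
lvl:2 @ bit 1 → (0xe2>>1)&0x3 = 0x1
slot:3 @ bit 3 → (0xe2>>3)&0x7 = 0x4  ←
state:2 @ bit 6 → (0xe2>>6)&0x3 = 0x3

4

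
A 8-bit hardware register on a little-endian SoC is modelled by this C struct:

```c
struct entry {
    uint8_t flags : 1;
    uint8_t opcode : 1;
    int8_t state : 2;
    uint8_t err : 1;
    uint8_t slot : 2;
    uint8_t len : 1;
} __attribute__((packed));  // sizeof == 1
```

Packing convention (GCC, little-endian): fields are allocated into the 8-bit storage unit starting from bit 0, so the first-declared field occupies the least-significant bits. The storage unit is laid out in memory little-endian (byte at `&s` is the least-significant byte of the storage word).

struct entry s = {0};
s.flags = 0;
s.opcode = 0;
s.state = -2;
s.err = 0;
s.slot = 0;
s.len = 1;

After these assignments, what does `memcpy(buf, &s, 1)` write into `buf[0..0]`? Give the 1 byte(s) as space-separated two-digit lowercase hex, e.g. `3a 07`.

88

flags (1b) val=0 bits=0x0 at bit 0: 0x00
opcode (1b) val=0 bits=0x0 at bit 1: 0x00
state (2b) val=-2 bits=0x2 at bit 2: 0x08
err (1b) val=0 bits=0x0 at bit 4: 0x08
slot (2b) val=0 bits=0x0 at bit 5: 0x08
len (1b) val=1 bits=0x1 at bit 7: 0x88
word = 0x88 → little-endian bytes:
  [0]=0x88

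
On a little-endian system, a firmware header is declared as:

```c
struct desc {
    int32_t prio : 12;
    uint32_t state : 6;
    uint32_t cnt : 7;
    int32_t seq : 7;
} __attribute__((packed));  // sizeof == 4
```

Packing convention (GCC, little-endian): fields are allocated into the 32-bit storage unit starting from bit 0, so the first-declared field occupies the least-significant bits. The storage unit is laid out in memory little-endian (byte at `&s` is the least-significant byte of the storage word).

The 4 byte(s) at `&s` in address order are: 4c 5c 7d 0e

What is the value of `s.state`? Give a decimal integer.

[0]=0x4c [1]=0x5c [2]=0x7d [3]=0x0e (little-endian) → word 0x0e7d5c4c
prio [0+:12] = (word>>0) & 0xfff = 3148
state [12+:6] = (word>>12) & 0x3f = 21  ←
cnt [18+:7] = (word>>18) & 0x7f = 31
seq [25+:7] = (word>>25) & 0x7f = 7

21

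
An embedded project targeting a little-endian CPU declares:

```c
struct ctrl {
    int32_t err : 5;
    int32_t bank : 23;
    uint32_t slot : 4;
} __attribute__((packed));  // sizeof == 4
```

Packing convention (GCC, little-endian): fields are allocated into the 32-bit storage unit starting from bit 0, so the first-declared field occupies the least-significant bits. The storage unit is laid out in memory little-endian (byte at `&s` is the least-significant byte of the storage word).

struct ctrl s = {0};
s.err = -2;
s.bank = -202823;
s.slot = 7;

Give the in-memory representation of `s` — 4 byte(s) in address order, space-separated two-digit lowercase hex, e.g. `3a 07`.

3e f7 9c 7f

err (5b) val=-2 bits=0x1e at bit 0: 0x0000001e
bank (23b) val=-202823 bits=0x7ce7b9 at bit 5: 0x0f9cf73e
slot (4b) val=7 bits=0x7 at bit 28: 0x7f9cf73e
word = 0x7f9cf73e → little-endian bytes:
  [0]=0x3e  [1]=0xf7  [2]=0x9c  [3]=0x7f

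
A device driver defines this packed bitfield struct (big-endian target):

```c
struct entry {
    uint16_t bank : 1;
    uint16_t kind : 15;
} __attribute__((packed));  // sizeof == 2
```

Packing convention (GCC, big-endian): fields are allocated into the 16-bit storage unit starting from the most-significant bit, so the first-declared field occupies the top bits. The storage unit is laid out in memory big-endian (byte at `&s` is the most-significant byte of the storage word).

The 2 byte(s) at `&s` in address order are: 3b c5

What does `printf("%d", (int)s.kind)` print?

[0]=0x3b [1]=0xc5 (big-endian) → word 0x3bc5
bank [15+:1] = (word>>15) & 0x1 = 0
kind [0+:15] = (word>>0) & 0x7fff = 15301  ←

15301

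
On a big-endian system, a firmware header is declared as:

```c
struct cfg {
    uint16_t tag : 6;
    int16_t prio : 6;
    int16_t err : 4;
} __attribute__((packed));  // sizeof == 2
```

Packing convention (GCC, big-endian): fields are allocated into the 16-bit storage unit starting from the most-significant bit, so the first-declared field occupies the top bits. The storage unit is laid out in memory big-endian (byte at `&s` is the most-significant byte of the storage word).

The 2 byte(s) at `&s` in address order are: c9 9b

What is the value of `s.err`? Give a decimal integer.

-5

[0]=0xc9 [1]=0x9b (big-endian) → word 0xc99b
tag:6 @ bit 10 → (0xc99b>>10)&0x3f = 0x32
prio:6 @ bit 4 → (0xc99b>>4)&0x3f = 0x19
err:4 @ bit 0 → (0xc99b>>0)&0xf = 0xb  ←
err signed 4b, MSB=1: 11 - 16 = -5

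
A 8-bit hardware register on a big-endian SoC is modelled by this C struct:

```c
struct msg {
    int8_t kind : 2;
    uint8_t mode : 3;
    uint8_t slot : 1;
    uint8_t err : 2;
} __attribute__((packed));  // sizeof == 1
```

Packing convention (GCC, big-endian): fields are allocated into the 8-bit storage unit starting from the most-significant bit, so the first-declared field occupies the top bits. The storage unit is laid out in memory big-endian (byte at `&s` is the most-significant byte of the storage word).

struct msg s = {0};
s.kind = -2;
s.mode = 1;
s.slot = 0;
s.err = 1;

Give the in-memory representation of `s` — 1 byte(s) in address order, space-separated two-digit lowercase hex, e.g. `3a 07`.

89

kind:2 = -2 → 0x2 << 6 → word 0x80
mode:3 = 1 → 0x1 << 3 → word 0x88
slot:1 = 0 → 0x0 << 2 → word 0x88
err:2 = 1 → 0x1 << 0 → word 0x89
word = 0x89 → big-endian bytes:
  [0]=0x89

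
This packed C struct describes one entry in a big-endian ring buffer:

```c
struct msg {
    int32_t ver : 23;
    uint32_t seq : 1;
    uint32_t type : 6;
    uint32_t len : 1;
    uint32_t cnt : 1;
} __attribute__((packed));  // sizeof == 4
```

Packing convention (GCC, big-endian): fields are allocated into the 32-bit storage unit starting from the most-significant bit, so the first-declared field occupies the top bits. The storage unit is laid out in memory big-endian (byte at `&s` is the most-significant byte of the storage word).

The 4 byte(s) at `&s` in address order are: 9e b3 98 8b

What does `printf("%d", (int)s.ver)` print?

-3188276

[0]=0x9e [1]=0xb3 [2]=0x98 [3]=0x8b (big-endian) → word 0x9eb3988b
ver [9+:23] = (word>>9) & 0x7fffff = 5200332  ←
seq [8+:1] = (word>>8) & 0x1 = 0
type [2+:6] = (word>>2) & 0x3f = 34
len [1+:1] = (word>>1) & 0x1 = 1
cnt [0+:1] = (word>>0) & 0x1 = 1
ver signed 23b, MSB=1: 5200332 - 8388608 = -3188276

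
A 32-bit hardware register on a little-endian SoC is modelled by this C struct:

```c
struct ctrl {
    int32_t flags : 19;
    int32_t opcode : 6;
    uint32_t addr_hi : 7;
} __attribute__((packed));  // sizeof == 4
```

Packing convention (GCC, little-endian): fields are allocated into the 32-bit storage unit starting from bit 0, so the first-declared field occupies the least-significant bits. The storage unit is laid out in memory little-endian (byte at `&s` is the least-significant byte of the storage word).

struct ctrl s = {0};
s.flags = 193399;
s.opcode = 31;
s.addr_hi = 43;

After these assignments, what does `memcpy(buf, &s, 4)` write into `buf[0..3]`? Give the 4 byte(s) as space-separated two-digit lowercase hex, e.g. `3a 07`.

[0+:19] flags=193399 & 0x7ffff = 0x2f377; word=0x0002f377
[19+:6] opcode=31 & 0x3f = 0x1f; word=0x00faf377
[25+:7] addr_hi=43 & 0x7f = 0x2b; word=0x56faf377
word = 0x56faf377 → little-endian bytes:
  [0]=0x77  [1]=0xf3  [2]=0xfa  [3]=0x56

77 f3 fa 56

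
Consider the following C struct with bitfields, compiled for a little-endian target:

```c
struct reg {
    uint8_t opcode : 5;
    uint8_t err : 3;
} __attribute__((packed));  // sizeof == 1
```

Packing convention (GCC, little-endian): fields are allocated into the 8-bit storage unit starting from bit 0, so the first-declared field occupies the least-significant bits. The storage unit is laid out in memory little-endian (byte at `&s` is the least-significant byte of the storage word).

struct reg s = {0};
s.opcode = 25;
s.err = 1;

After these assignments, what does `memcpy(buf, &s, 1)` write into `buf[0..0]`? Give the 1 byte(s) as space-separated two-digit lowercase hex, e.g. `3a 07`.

opcode:5 = 25 → 0x19 << 0 → word 0x19
err:3 = 1 → 0x1 << 5 → word 0x39
word = 0x39 → little-endian bytes:
  [0]=0x39

39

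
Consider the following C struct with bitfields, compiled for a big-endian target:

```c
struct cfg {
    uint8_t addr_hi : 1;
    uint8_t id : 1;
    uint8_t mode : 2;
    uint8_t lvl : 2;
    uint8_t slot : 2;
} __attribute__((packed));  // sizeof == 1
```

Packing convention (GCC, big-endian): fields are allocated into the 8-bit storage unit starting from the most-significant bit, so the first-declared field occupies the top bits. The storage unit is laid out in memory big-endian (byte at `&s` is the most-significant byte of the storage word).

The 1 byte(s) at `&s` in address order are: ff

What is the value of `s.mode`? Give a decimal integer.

[0]=0xff (big-endian) → word 0xff
addr_hi:1 @ bit 7 → (0xff>>7)&0x1 = 0x1
id:1 @ bit 6 → (0xff>>6)&0x1 = 0x1
mode:2 @ bit 4 → (0xff>>4)&0x3 = 0x3  ←
lvl:2 @ bit 2 → (0xff>>2)&0x3 = 0x3
slot:2 @ bit 0 → (0xff>>0)&0x3 = 0x3

3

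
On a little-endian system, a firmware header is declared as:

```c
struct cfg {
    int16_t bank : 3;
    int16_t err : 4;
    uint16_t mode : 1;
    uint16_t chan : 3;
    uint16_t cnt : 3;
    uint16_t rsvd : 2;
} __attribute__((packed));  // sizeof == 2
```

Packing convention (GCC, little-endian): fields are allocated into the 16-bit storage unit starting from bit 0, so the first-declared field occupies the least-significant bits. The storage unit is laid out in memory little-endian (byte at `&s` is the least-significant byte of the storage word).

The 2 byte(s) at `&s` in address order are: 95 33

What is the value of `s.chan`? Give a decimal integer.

[0]=0x95 [1]=0x33 (little-endian) → word 0x3395
bank:3 @ bit 0 → (0x3395>>0)&0x7 = 0x5
err:4 @ bit 3 → (0x3395>>3)&0xf = 0x2
mode:1 @ bit 7 → (0x3395>>7)&0x1 = 0x1
chan:3 @ bit 8 → (0x3395>>8)&0x7 = 0x3  ←
cnt:3 @ bit 11 → (0x3395>>11)&0x7 = 0x6
rsvd:2 @ bit 14 → (0x3395>>14)&0x3 = 0x0

3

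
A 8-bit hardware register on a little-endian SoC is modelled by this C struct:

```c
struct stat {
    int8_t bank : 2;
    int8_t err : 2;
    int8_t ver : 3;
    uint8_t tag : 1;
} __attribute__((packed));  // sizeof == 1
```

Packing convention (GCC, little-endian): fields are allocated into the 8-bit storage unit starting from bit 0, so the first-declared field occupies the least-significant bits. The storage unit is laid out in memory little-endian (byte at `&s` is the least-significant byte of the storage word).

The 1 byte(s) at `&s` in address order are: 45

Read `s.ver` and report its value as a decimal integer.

-4

[0]=0x45 (little-endian) → word 0x45
bank [0+:2] = (word>>0) & 0x3 = 1
err [2+:2] = (word>>2) & 0x3 = 1
ver [4+:3] = (word>>4) & 0x7 = 4  ←
tag [7+:1] = (word>>7) & 0x1 = 0
ver signed 3b, MSB=1: 4 - 8 = -4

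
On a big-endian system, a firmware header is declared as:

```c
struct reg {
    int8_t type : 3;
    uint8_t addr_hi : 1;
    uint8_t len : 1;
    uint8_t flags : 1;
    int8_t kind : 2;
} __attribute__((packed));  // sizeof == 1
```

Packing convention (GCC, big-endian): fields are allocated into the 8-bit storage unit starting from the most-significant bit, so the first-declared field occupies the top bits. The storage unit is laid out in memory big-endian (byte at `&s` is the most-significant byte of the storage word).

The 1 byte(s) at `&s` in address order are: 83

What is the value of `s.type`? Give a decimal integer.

-4

[0]=0x83 (big-endian) → word 0x83
type:3 @ bit 5 → (0x83>>5)&0x7 = 0x4  ←
addr_hi:1 @ bit 4 → (0x83>>4)&0x1 = 0x0
len:1 @ bit 3 → (0x83>>3)&0x1 = 0x0
flags:1 @ bit 2 → (0x83>>2)&0x1 = 0x0
kind:2 @ bit 0 → (0x83>>0)&0x3 = 0x3
type signed 3b, MSB=1: 4 - 8 = -4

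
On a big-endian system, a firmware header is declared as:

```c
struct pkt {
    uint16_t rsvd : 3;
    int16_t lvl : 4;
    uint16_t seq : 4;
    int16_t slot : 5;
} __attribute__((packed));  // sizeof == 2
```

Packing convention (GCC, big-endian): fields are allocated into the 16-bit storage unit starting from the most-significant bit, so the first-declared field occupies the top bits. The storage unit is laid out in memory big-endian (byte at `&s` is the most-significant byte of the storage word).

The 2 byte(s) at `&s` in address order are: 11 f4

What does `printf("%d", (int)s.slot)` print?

[0]=0x11 [1]=0xf4 (big-endian) → word 0x11f4
rsvd:3 @ bit 13 → (0x11f4>>13)&0x7 = 0x0
lvl:4 @ bit 9 → (0x11f4>>9)&0xf = 0x8
seq:4 @ bit 5 → (0x11f4>>5)&0xf = 0xf
slot:5 @ bit 0 → (0x11f4>>0)&0x1f = 0x14  ←
slot signed 5b, MSB=1: 20 - 32 = -12

-12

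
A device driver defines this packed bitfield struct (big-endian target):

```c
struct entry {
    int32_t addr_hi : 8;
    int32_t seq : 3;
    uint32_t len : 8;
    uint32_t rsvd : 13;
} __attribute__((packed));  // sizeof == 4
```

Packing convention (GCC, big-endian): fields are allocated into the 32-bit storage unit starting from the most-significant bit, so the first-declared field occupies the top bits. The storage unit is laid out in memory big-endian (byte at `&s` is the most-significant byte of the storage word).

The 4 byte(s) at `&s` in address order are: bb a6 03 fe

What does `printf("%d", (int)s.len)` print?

[0]=0xbb [1]=0xa6 [2]=0x03 [3]=0xfe (big-endian) → word 0xbba603fe
addr_hi [24+:8] = (word>>24) & 0xff = 187
seq [21+:3] = (word>>21) & 0x7 = 5
len [13+:8] = (word>>13) & 0xff = 48  ←
rsvd [0+:13] = (word>>0) & 0x1fff = 1022

48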